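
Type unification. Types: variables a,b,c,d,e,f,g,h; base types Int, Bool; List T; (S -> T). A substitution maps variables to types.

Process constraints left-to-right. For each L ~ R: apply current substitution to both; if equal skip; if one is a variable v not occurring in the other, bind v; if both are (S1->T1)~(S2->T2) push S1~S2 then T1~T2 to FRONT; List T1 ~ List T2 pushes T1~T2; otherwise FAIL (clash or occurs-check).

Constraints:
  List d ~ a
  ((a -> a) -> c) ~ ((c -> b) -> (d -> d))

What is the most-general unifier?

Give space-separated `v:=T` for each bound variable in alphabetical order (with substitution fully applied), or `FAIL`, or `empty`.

step 1: unify List d ~ a  [subst: {-} | 1 pending]
  bind a := List d
step 2: unify ((List d -> List d) -> c) ~ ((c -> b) -> (d -> d))  [subst: {a:=List d} | 0 pending]
  -> decompose arrow: push (List d -> List d)~(c -> b), c~(d -> d)
step 3: unify (List d -> List d) ~ (c -> b)  [subst: {a:=List d} | 1 pending]
  -> decompose arrow: push List d~c, List d~b
step 4: unify List d ~ c  [subst: {a:=List d} | 2 pending]
  bind c := List d
step 5: unify List d ~ b  [subst: {a:=List d, c:=List d} | 1 pending]
  bind b := List d
step 6: unify List d ~ (d -> d)  [subst: {a:=List d, c:=List d, b:=List d} | 0 pending]
  clash: List d vs (d -> d)

Answer: FAIL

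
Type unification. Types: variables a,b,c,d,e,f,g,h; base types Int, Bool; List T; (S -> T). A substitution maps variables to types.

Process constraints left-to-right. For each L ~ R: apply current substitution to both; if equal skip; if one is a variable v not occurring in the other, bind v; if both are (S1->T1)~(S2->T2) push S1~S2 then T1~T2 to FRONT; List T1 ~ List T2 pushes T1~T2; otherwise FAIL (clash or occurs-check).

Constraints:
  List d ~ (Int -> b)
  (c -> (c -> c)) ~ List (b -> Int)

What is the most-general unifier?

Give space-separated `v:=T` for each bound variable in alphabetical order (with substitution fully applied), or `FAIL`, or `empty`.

Answer: FAIL

Derivation:
step 1: unify List d ~ (Int -> b)  [subst: {-} | 1 pending]
  clash: List d vs (Int -> b)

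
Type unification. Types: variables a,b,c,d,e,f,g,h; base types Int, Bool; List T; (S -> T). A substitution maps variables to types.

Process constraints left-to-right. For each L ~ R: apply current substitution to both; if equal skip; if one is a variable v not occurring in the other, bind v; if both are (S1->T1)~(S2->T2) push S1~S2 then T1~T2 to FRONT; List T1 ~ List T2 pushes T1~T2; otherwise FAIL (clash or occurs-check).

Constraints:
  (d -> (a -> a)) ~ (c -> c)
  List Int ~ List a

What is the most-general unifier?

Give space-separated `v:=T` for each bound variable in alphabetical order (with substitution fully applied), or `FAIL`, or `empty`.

step 1: unify (d -> (a -> a)) ~ (c -> c)  [subst: {-} | 1 pending]
  -> decompose arrow: push d~c, (a -> a)~c
step 2: unify d ~ c  [subst: {-} | 2 pending]
  bind d := c
step 3: unify (a -> a) ~ c  [subst: {d:=c} | 1 pending]
  bind c := (a -> a)
step 4: unify List Int ~ List a  [subst: {d:=c, c:=(a -> a)} | 0 pending]
  -> decompose List: push Int~a
step 5: unify Int ~ a  [subst: {d:=c, c:=(a -> a)} | 0 pending]
  bind a := Int

Answer: a:=Int c:=(Int -> Int) d:=(Int -> Int)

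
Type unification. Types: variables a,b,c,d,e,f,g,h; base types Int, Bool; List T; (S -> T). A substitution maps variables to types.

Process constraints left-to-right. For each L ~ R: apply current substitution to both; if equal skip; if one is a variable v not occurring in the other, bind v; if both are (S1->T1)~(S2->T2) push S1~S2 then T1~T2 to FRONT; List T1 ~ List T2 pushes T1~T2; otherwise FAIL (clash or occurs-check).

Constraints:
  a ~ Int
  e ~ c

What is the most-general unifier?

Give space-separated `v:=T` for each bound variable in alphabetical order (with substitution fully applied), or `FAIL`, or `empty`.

Answer: a:=Int e:=c

Derivation:
step 1: unify a ~ Int  [subst: {-} | 1 pending]
  bind a := Int
step 2: unify e ~ c  [subst: {a:=Int} | 0 pending]
  bind e := c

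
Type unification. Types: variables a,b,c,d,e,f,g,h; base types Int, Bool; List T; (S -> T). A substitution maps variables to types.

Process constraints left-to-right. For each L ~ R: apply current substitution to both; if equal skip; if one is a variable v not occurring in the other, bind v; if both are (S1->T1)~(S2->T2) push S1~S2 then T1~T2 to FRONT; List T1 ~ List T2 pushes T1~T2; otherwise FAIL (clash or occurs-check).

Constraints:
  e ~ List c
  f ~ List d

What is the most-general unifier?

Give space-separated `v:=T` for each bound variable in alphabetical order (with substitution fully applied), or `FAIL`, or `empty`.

Answer: e:=List c f:=List d

Derivation:
step 1: unify e ~ List c  [subst: {-} | 1 pending]
  bind e := List c
step 2: unify f ~ List d  [subst: {e:=List c} | 0 pending]
  bind f := List d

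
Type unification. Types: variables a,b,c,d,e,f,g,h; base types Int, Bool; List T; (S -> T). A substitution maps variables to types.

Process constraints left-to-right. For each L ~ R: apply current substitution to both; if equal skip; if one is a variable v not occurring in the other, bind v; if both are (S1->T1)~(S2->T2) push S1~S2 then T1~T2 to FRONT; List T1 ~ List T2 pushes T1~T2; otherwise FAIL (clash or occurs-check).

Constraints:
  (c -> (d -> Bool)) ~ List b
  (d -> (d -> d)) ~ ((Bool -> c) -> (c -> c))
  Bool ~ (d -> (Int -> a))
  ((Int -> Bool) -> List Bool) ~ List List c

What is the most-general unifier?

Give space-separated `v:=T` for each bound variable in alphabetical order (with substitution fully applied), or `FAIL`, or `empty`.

step 1: unify (c -> (d -> Bool)) ~ List b  [subst: {-} | 3 pending]
  clash: (c -> (d -> Bool)) vs List b

Answer: FAIL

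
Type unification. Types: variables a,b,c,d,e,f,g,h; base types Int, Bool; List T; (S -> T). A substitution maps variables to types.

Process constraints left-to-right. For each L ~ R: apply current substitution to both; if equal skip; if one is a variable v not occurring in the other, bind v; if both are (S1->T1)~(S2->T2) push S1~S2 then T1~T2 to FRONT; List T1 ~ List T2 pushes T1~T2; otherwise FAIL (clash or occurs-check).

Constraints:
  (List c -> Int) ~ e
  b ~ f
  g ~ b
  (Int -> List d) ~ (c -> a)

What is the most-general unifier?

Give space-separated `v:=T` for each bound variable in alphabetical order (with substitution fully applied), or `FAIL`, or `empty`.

step 1: unify (List c -> Int) ~ e  [subst: {-} | 3 pending]
  bind e := (List c -> Int)
step 2: unify b ~ f  [subst: {e:=(List c -> Int)} | 2 pending]
  bind b := f
step 3: unify g ~ f  [subst: {e:=(List c -> Int), b:=f} | 1 pending]
  bind g := f
step 4: unify (Int -> List d) ~ (c -> a)  [subst: {e:=(List c -> Int), b:=f, g:=f} | 0 pending]
  -> decompose arrow: push Int~c, List d~a
step 5: unify Int ~ c  [subst: {e:=(List c -> Int), b:=f, g:=f} | 1 pending]
  bind c := Int
step 6: unify List d ~ a  [subst: {e:=(List c -> Int), b:=f, g:=f, c:=Int} | 0 pending]
  bind a := List d

Answer: a:=List d b:=f c:=Int e:=(List Int -> Int) g:=f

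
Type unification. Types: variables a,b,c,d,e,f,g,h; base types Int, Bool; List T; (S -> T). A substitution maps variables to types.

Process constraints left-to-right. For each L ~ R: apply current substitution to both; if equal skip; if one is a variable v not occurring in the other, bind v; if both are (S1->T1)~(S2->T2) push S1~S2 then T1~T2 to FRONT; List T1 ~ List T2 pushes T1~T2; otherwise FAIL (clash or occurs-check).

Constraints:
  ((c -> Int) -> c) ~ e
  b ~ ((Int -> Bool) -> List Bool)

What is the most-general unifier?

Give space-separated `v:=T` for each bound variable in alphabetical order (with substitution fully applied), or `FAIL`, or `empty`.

step 1: unify ((c -> Int) -> c) ~ e  [subst: {-} | 1 pending]
  bind e := ((c -> Int) -> c)
step 2: unify b ~ ((Int -> Bool) -> List Bool)  [subst: {e:=((c -> Int) -> c)} | 0 pending]
  bind b := ((Int -> Bool) -> List Bool)

Answer: b:=((Int -> Bool) -> List Bool) e:=((c -> Int) -> c)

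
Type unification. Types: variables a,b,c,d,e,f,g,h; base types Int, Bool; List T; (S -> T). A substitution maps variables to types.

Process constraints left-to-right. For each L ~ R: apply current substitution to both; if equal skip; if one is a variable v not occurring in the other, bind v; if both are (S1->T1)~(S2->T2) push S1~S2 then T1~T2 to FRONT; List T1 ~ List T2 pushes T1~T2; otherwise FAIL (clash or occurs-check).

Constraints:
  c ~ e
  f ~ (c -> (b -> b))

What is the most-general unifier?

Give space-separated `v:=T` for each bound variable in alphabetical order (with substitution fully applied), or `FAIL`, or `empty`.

Answer: c:=e f:=(e -> (b -> b))

Derivation:
step 1: unify c ~ e  [subst: {-} | 1 pending]
  bind c := e
step 2: unify f ~ (e -> (b -> b))  [subst: {c:=e} | 0 pending]
  bind f := (e -> (b -> b))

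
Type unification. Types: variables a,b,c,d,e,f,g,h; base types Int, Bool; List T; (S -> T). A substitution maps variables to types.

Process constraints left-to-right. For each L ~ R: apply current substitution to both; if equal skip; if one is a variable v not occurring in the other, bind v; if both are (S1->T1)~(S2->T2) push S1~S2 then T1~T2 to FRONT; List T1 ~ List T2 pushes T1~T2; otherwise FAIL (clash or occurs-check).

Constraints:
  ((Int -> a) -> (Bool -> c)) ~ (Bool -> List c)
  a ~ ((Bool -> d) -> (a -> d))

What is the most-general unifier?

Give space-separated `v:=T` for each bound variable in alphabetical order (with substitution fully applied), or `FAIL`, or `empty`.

step 1: unify ((Int -> a) -> (Bool -> c)) ~ (Bool -> List c)  [subst: {-} | 1 pending]
  -> decompose arrow: push (Int -> a)~Bool, (Bool -> c)~List c
step 2: unify (Int -> a) ~ Bool  [subst: {-} | 2 pending]
  clash: (Int -> a) vs Bool

Answer: FAIL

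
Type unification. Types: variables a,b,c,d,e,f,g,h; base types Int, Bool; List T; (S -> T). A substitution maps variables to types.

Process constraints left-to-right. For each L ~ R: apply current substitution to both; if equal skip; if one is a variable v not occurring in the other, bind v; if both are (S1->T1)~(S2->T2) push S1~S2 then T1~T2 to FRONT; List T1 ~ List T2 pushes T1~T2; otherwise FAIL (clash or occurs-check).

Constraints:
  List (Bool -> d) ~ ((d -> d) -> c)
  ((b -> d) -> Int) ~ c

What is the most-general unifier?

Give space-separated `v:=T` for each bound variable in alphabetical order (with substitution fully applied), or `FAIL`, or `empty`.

Answer: FAIL

Derivation:
step 1: unify List (Bool -> d) ~ ((d -> d) -> c)  [subst: {-} | 1 pending]
  clash: List (Bool -> d) vs ((d -> d) -> c)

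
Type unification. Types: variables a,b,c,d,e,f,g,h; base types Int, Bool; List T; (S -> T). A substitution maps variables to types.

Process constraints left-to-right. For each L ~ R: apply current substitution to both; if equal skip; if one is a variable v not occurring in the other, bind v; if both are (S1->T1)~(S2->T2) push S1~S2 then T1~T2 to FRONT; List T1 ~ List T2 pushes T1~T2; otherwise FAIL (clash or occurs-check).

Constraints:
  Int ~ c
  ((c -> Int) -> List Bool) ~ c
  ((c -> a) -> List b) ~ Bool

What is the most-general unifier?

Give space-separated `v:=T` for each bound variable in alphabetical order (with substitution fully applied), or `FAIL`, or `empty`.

Answer: FAIL

Derivation:
step 1: unify Int ~ c  [subst: {-} | 2 pending]
  bind c := Int
step 2: unify ((Int -> Int) -> List Bool) ~ Int  [subst: {c:=Int} | 1 pending]
  clash: ((Int -> Int) -> List Bool) vs Int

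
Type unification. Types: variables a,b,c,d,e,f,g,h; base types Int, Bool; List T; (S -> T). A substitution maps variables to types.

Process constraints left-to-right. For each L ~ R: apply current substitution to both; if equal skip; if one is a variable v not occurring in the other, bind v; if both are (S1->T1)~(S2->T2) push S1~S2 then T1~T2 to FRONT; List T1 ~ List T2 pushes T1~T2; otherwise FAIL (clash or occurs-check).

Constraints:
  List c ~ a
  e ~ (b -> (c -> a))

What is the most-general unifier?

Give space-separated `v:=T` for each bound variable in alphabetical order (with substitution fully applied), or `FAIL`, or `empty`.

Answer: a:=List c e:=(b -> (c -> List c))

Derivation:
step 1: unify List c ~ a  [subst: {-} | 1 pending]
  bind a := List c
step 2: unify e ~ (b -> (c -> List c))  [subst: {a:=List c} | 0 pending]
  bind e := (b -> (c -> List c))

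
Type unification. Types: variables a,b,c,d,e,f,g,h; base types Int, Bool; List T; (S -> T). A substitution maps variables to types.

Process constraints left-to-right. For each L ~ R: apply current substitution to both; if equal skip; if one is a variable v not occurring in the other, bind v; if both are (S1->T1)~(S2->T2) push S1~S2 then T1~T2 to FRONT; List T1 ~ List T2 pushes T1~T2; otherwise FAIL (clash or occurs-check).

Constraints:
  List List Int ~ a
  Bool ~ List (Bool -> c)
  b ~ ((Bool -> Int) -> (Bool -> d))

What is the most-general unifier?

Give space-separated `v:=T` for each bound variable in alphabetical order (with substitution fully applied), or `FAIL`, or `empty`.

step 1: unify List List Int ~ a  [subst: {-} | 2 pending]
  bind a := List List Int
step 2: unify Bool ~ List (Bool -> c)  [subst: {a:=List List Int} | 1 pending]
  clash: Bool vs List (Bool -> c)

Answer: FAIL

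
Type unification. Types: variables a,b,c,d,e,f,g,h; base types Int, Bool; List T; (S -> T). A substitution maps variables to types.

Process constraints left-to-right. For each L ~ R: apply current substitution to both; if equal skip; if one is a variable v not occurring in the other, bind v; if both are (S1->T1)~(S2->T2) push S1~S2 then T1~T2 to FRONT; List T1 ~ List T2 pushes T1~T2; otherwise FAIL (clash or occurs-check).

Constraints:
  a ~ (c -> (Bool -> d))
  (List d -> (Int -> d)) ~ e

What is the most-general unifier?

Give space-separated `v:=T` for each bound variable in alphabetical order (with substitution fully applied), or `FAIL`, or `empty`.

step 1: unify a ~ (c -> (Bool -> d))  [subst: {-} | 1 pending]
  bind a := (c -> (Bool -> d))
step 2: unify (List d -> (Int -> d)) ~ e  [subst: {a:=(c -> (Bool -> d))} | 0 pending]
  bind e := (List d -> (Int -> d))

Answer: a:=(c -> (Bool -> d)) e:=(List d -> (Int -> d))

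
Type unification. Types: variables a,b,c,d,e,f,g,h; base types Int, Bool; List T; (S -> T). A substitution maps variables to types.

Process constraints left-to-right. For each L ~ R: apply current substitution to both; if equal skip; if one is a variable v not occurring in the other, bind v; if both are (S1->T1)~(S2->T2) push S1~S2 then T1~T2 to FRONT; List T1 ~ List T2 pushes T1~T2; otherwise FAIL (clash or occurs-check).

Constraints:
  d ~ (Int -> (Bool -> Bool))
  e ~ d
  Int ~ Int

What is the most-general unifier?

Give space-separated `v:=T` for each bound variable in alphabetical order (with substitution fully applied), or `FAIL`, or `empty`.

Answer: d:=(Int -> (Bool -> Bool)) e:=(Int -> (Bool -> Bool))

Derivation:
step 1: unify d ~ (Int -> (Bool -> Bool))  [subst: {-} | 2 pending]
  bind d := (Int -> (Bool -> Bool))
step 2: unify e ~ (Int -> (Bool -> Bool))  [subst: {d:=(Int -> (Bool -> Bool))} | 1 pending]
  bind e := (Int -> (Bool -> Bool))
step 3: unify Int ~ Int  [subst: {d:=(Int -> (Bool -> Bool)), e:=(Int -> (Bool -> Bool))} | 0 pending]
  -> identical, skip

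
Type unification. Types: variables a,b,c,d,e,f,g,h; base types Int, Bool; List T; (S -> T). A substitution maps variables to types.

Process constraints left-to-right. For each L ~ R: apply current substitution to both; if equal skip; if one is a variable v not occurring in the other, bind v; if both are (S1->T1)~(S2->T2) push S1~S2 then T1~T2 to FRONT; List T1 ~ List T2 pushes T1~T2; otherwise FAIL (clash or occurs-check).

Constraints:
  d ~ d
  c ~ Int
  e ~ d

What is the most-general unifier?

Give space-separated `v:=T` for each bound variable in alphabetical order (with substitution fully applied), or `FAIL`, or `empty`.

Answer: c:=Int e:=d

Derivation:
step 1: unify d ~ d  [subst: {-} | 2 pending]
  -> identical, skip
step 2: unify c ~ Int  [subst: {-} | 1 pending]
  bind c := Int
step 3: unify e ~ d  [subst: {c:=Int} | 0 pending]
  bind e := d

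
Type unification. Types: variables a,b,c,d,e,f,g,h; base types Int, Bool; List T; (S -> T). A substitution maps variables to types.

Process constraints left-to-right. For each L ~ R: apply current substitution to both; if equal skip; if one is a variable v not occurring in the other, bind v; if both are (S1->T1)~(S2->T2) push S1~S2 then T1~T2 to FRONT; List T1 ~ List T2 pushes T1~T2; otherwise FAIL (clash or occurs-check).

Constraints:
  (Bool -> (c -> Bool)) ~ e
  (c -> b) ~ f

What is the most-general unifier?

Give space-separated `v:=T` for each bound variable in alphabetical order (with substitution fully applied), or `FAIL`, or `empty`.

Answer: e:=(Bool -> (c -> Bool)) f:=(c -> b)

Derivation:
step 1: unify (Bool -> (c -> Bool)) ~ e  [subst: {-} | 1 pending]
  bind e := (Bool -> (c -> Bool))
step 2: unify (c -> b) ~ f  [subst: {e:=(Bool -> (c -> Bool))} | 0 pending]
  bind f := (c -> b)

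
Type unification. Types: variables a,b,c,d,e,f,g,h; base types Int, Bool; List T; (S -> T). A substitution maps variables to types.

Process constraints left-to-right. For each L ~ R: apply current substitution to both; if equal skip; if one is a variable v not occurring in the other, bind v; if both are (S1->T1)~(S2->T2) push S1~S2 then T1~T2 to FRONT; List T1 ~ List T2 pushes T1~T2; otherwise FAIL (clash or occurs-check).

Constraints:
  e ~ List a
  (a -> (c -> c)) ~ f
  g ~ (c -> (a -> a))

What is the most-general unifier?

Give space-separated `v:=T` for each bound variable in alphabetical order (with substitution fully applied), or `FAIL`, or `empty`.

Answer: e:=List a f:=(a -> (c -> c)) g:=(c -> (a -> a))

Derivation:
step 1: unify e ~ List a  [subst: {-} | 2 pending]
  bind e := List a
step 2: unify (a -> (c -> c)) ~ f  [subst: {e:=List a} | 1 pending]
  bind f := (a -> (c -> c))
step 3: unify g ~ (c -> (a -> a))  [subst: {e:=List a, f:=(a -> (c -> c))} | 0 pending]
  bind g := (c -> (a -> a))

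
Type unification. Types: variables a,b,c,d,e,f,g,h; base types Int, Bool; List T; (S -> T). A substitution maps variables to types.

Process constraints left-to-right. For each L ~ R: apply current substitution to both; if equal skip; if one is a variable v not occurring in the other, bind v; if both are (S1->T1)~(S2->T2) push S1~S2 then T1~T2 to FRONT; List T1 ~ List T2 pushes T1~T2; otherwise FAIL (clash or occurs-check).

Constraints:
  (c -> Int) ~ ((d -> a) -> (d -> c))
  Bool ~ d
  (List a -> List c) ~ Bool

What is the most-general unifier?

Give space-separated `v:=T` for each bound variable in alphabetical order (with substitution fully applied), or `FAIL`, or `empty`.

Answer: FAIL

Derivation:
step 1: unify (c -> Int) ~ ((d -> a) -> (d -> c))  [subst: {-} | 2 pending]
  -> decompose arrow: push c~(d -> a), Int~(d -> c)
step 2: unify c ~ (d -> a)  [subst: {-} | 3 pending]
  bind c := (d -> a)
step 3: unify Int ~ (d -> (d -> a))  [subst: {c:=(d -> a)} | 2 pending]
  clash: Int vs (d -> (d -> a))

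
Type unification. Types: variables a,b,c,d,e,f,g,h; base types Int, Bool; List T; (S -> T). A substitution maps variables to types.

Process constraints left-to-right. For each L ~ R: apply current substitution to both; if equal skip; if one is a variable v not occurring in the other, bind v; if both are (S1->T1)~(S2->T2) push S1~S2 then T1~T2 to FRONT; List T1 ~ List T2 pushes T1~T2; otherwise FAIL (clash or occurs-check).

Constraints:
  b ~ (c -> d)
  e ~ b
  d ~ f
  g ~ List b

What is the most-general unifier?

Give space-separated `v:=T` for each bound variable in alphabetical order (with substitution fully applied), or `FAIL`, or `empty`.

Answer: b:=(c -> f) d:=f e:=(c -> f) g:=List (c -> f)

Derivation:
step 1: unify b ~ (c -> d)  [subst: {-} | 3 pending]
  bind b := (c -> d)
step 2: unify e ~ (c -> d)  [subst: {b:=(c -> d)} | 2 pending]
  bind e := (c -> d)
step 3: unify d ~ f  [subst: {b:=(c -> d), e:=(c -> d)} | 1 pending]
  bind d := f
step 4: unify g ~ List (c -> f)  [subst: {b:=(c -> d), e:=(c -> d), d:=f} | 0 pending]
  bind g := List (c -> f)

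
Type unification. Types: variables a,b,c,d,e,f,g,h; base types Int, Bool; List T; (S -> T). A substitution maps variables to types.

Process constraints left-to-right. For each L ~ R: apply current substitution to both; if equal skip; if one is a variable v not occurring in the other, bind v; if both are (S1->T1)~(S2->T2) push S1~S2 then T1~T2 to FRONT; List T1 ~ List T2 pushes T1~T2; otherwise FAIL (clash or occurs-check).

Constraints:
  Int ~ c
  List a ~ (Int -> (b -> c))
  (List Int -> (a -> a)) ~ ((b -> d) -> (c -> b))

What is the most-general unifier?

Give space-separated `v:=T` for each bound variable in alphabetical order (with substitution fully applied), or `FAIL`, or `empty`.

step 1: unify Int ~ c  [subst: {-} | 2 pending]
  bind c := Int
step 2: unify List a ~ (Int -> (b -> Int))  [subst: {c:=Int} | 1 pending]
  clash: List a vs (Int -> (b -> Int))

Answer: FAIL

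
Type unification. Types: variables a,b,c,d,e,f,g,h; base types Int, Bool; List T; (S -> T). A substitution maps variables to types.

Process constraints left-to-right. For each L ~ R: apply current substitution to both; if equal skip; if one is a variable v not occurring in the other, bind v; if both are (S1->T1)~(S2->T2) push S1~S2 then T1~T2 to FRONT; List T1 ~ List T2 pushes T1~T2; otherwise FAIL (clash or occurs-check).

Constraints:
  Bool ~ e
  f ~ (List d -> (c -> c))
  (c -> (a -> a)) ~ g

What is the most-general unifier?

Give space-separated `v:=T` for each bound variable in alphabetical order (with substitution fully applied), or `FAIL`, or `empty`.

Answer: e:=Bool f:=(List d -> (c -> c)) g:=(c -> (a -> a))

Derivation:
step 1: unify Bool ~ e  [subst: {-} | 2 pending]
  bind e := Bool
step 2: unify f ~ (List d -> (c -> c))  [subst: {e:=Bool} | 1 pending]
  bind f := (List d -> (c -> c))
step 3: unify (c -> (a -> a)) ~ g  [subst: {e:=Bool, f:=(List d -> (c -> c))} | 0 pending]
  bind g := (c -> (a -> a))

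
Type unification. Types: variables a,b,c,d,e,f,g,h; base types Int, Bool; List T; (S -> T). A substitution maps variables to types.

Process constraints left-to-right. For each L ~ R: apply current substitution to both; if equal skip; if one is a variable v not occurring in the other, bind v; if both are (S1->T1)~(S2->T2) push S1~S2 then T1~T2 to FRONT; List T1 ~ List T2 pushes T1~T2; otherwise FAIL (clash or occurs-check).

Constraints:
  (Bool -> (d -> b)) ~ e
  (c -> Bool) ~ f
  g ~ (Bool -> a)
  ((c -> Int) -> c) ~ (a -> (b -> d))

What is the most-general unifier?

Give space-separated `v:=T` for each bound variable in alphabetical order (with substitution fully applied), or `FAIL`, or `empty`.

step 1: unify (Bool -> (d -> b)) ~ e  [subst: {-} | 3 pending]
  bind e := (Bool -> (d -> b))
step 2: unify (c -> Bool) ~ f  [subst: {e:=(Bool -> (d -> b))} | 2 pending]
  bind f := (c -> Bool)
step 3: unify g ~ (Bool -> a)  [subst: {e:=(Bool -> (d -> b)), f:=(c -> Bool)} | 1 pending]
  bind g := (Bool -> a)
step 4: unify ((c -> Int) -> c) ~ (a -> (b -> d))  [subst: {e:=(Bool -> (d -> b)), f:=(c -> Bool), g:=(Bool -> a)} | 0 pending]
  -> decompose arrow: push (c -> Int)~a, c~(b -> d)
step 5: unify (c -> Int) ~ a  [subst: {e:=(Bool -> (d -> b)), f:=(c -> Bool), g:=(Bool -> a)} | 1 pending]
  bind a := (c -> Int)
step 6: unify c ~ (b -> d)  [subst: {e:=(Bool -> (d -> b)), f:=(c -> Bool), g:=(Bool -> a), a:=(c -> Int)} | 0 pending]
  bind c := (b -> d)

Answer: a:=((b -> d) -> Int) c:=(b -> d) e:=(Bool -> (d -> b)) f:=((b -> d) -> Bool) g:=(Bool -> ((b -> d) -> Int))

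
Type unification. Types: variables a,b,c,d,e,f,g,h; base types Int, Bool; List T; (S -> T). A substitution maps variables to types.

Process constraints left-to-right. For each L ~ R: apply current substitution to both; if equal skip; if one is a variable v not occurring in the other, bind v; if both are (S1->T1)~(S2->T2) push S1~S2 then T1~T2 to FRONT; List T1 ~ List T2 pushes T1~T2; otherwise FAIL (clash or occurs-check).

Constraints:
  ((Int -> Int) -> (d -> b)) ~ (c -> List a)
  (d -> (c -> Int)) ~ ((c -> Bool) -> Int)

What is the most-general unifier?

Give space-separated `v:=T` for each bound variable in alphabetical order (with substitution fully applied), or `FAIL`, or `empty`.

step 1: unify ((Int -> Int) -> (d -> b)) ~ (c -> List a)  [subst: {-} | 1 pending]
  -> decompose arrow: push (Int -> Int)~c, (d -> b)~List a
step 2: unify (Int -> Int) ~ c  [subst: {-} | 2 pending]
  bind c := (Int -> Int)
step 3: unify (d -> b) ~ List a  [subst: {c:=(Int -> Int)} | 1 pending]
  clash: (d -> b) vs List a

Answer: FAIL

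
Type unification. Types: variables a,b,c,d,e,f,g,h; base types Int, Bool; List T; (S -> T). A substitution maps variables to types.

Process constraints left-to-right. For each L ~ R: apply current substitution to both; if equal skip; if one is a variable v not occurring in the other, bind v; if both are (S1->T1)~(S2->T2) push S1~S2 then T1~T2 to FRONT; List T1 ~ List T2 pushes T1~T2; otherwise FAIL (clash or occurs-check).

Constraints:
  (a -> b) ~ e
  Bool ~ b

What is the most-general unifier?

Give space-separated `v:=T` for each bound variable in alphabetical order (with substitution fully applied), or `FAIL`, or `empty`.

step 1: unify (a -> b) ~ e  [subst: {-} | 1 pending]
  bind e := (a -> b)
step 2: unify Bool ~ b  [subst: {e:=(a -> b)} | 0 pending]
  bind b := Bool

Answer: b:=Bool e:=(a -> Bool)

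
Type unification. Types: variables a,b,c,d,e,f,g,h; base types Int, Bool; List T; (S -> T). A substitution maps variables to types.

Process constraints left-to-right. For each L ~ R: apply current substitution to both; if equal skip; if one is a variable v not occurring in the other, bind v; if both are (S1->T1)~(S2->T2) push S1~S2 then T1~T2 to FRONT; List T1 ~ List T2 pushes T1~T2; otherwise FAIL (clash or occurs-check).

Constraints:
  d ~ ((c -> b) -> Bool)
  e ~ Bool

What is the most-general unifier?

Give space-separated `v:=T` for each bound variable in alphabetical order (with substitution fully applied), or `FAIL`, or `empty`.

Answer: d:=((c -> b) -> Bool) e:=Bool

Derivation:
step 1: unify d ~ ((c -> b) -> Bool)  [subst: {-} | 1 pending]
  bind d := ((c -> b) -> Bool)
step 2: unify e ~ Bool  [subst: {d:=((c -> b) -> Bool)} | 0 pending]
  bind e := Bool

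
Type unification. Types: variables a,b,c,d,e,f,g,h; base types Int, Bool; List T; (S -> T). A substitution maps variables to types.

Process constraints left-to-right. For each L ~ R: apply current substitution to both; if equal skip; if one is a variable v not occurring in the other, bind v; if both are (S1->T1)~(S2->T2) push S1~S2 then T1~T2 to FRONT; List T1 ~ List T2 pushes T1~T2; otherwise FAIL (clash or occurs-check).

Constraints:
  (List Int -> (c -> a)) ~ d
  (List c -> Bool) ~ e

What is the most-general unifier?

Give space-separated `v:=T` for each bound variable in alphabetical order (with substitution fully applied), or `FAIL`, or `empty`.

step 1: unify (List Int -> (c -> a)) ~ d  [subst: {-} | 1 pending]
  bind d := (List Int -> (c -> a))
step 2: unify (List c -> Bool) ~ e  [subst: {d:=(List Int -> (c -> a))} | 0 pending]
  bind e := (List c -> Bool)

Answer: d:=(List Int -> (c -> a)) e:=(List c -> Bool)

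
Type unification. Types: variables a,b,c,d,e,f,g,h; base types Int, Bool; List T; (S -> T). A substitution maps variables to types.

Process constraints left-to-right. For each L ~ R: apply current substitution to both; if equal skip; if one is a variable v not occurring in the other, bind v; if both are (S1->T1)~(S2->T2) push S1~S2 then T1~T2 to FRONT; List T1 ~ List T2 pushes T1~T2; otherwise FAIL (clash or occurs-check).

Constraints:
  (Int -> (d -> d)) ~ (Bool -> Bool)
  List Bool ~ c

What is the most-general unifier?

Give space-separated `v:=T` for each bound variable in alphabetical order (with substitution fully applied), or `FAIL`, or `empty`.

Answer: FAIL

Derivation:
step 1: unify (Int -> (d -> d)) ~ (Bool -> Bool)  [subst: {-} | 1 pending]
  -> decompose arrow: push Int~Bool, (d -> d)~Bool
step 2: unify Int ~ Bool  [subst: {-} | 2 pending]
  clash: Int vs Bool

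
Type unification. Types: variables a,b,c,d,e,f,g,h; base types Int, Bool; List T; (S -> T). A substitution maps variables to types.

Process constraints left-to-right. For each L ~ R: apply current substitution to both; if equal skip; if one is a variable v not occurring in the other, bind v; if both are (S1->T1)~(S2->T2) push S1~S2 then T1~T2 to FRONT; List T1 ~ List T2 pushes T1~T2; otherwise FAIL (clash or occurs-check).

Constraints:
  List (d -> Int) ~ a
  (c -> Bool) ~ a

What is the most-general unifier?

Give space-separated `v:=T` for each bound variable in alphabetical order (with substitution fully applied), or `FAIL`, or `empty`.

step 1: unify List (d -> Int) ~ a  [subst: {-} | 1 pending]
  bind a := List (d -> Int)
step 2: unify (c -> Bool) ~ List (d -> Int)  [subst: {a:=List (d -> Int)} | 0 pending]
  clash: (c -> Bool) vs List (d -> Int)

Answer: FAIL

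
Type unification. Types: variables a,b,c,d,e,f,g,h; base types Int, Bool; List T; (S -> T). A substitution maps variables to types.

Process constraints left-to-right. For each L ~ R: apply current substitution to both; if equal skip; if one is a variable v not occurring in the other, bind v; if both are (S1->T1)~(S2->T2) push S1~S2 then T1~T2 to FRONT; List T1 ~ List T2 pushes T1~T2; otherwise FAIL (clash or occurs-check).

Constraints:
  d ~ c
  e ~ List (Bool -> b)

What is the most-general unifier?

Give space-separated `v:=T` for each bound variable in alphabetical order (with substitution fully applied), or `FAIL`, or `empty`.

step 1: unify d ~ c  [subst: {-} | 1 pending]
  bind d := c
step 2: unify e ~ List (Bool -> b)  [subst: {d:=c} | 0 pending]
  bind e := List (Bool -> b)

Answer: d:=c e:=List (Bool -> b)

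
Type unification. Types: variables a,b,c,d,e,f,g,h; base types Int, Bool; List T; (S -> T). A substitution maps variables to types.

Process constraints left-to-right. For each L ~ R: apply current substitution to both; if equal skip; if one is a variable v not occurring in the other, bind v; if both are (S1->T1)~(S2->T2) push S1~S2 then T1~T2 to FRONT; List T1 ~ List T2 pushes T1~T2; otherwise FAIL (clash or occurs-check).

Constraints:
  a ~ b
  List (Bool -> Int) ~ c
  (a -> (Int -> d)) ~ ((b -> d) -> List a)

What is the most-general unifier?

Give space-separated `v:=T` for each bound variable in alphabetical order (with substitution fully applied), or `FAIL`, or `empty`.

Answer: FAIL

Derivation:
step 1: unify a ~ b  [subst: {-} | 2 pending]
  bind a := b
step 2: unify List (Bool -> Int) ~ c  [subst: {a:=b} | 1 pending]
  bind c := List (Bool -> Int)
step 3: unify (b -> (Int -> d)) ~ ((b -> d) -> List b)  [subst: {a:=b, c:=List (Bool -> Int)} | 0 pending]
  -> decompose arrow: push b~(b -> d), (Int -> d)~List b
step 4: unify b ~ (b -> d)  [subst: {a:=b, c:=List (Bool -> Int)} | 1 pending]
  occurs-check fail: b in (b -> d)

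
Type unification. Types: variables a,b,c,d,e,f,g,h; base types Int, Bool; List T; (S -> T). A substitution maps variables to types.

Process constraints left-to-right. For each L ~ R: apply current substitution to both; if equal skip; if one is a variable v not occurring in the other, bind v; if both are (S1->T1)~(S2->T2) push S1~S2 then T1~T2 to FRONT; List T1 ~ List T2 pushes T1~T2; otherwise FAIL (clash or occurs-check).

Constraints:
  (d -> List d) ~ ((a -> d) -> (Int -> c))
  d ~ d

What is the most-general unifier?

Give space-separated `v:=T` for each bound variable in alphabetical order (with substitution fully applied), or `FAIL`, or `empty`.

Answer: FAIL

Derivation:
step 1: unify (d -> List d) ~ ((a -> d) -> (Int -> c))  [subst: {-} | 1 pending]
  -> decompose arrow: push d~(a -> d), List d~(Int -> c)
step 2: unify d ~ (a -> d)  [subst: {-} | 2 pending]
  occurs-check fail: d in (a -> d)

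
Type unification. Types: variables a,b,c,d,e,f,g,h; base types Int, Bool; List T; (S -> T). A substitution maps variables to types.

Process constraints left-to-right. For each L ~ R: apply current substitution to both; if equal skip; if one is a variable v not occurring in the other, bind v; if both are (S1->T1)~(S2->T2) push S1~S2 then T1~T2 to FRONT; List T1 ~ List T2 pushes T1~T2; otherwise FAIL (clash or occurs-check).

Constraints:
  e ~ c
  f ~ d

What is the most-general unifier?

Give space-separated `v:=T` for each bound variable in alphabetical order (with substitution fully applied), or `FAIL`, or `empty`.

step 1: unify e ~ c  [subst: {-} | 1 pending]
  bind e := c
step 2: unify f ~ d  [subst: {e:=c} | 0 pending]
  bind f := d

Answer: e:=c f:=d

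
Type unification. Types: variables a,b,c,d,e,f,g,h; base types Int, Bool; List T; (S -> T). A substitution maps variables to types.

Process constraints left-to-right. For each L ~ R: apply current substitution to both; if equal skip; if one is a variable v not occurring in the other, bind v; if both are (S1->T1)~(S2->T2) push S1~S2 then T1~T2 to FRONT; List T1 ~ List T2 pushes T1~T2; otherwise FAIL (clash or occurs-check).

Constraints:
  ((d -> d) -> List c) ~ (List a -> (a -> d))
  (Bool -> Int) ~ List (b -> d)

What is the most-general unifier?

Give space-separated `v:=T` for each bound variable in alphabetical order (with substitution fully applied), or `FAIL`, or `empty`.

Answer: FAIL

Derivation:
step 1: unify ((d -> d) -> List c) ~ (List a -> (a -> d))  [subst: {-} | 1 pending]
  -> decompose arrow: push (d -> d)~List a, List c~(a -> d)
step 2: unify (d -> d) ~ List a  [subst: {-} | 2 pending]
  clash: (d -> d) vs List a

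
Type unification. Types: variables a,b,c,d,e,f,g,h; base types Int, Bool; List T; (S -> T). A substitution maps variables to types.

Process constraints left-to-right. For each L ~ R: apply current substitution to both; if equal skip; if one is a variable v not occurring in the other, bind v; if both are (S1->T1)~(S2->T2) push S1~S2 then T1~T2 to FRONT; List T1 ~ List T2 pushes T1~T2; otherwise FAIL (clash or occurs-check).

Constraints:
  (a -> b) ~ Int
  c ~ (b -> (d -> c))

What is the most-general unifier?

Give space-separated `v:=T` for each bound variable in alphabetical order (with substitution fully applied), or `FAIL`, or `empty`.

Answer: FAIL

Derivation:
step 1: unify (a -> b) ~ Int  [subst: {-} | 1 pending]
  clash: (a -> b) vs Int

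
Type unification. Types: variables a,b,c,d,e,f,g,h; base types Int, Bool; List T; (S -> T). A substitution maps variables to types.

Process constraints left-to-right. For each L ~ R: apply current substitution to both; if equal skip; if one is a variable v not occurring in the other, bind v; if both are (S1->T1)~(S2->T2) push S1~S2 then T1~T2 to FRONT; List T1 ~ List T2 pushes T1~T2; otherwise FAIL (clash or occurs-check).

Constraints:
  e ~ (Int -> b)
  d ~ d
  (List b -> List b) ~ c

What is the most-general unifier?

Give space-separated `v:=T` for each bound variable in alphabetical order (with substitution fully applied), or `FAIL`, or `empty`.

step 1: unify e ~ (Int -> b)  [subst: {-} | 2 pending]
  bind e := (Int -> b)
step 2: unify d ~ d  [subst: {e:=(Int -> b)} | 1 pending]
  -> identical, skip
step 3: unify (List b -> List b) ~ c  [subst: {e:=(Int -> b)} | 0 pending]
  bind c := (List b -> List b)

Answer: c:=(List b -> List b) e:=(Int -> b)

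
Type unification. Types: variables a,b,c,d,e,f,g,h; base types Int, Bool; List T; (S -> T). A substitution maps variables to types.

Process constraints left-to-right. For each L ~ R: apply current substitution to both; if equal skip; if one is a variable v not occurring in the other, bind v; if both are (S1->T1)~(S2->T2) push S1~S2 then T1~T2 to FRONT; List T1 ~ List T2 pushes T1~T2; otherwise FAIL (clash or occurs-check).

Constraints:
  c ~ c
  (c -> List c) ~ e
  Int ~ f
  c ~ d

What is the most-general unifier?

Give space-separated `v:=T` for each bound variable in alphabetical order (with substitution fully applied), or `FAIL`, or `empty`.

step 1: unify c ~ c  [subst: {-} | 3 pending]
  -> identical, skip
step 2: unify (c -> List c) ~ e  [subst: {-} | 2 pending]
  bind e := (c -> List c)
step 3: unify Int ~ f  [subst: {e:=(c -> List c)} | 1 pending]
  bind f := Int
step 4: unify c ~ d  [subst: {e:=(c -> List c), f:=Int} | 0 pending]
  bind c := d

Answer: c:=d e:=(d -> List d) f:=Int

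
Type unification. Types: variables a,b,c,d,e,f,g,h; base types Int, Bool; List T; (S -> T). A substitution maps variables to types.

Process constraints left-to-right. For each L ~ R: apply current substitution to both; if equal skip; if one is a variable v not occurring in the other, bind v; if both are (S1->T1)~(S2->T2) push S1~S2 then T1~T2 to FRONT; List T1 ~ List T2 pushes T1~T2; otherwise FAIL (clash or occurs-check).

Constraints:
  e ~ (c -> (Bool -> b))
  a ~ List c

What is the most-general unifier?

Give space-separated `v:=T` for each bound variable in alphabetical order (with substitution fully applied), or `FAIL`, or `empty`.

Answer: a:=List c e:=(c -> (Bool -> b))

Derivation:
step 1: unify e ~ (c -> (Bool -> b))  [subst: {-} | 1 pending]
  bind e := (c -> (Bool -> b))
step 2: unify a ~ List c  [subst: {e:=(c -> (Bool -> b))} | 0 pending]
  bind a := List c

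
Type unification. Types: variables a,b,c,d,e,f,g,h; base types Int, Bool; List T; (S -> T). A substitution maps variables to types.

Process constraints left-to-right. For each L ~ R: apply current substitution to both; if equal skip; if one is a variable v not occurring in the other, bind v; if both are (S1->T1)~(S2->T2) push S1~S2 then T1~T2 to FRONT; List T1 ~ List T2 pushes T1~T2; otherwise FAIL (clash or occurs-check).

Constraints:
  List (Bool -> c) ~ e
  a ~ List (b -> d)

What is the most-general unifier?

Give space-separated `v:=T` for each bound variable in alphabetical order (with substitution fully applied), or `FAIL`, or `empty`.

step 1: unify List (Bool -> c) ~ e  [subst: {-} | 1 pending]
  bind e := List (Bool -> c)
step 2: unify a ~ List (b -> d)  [subst: {e:=List (Bool -> c)} | 0 pending]
  bind a := List (b -> d)

Answer: a:=List (b -> d) e:=List (Bool -> c)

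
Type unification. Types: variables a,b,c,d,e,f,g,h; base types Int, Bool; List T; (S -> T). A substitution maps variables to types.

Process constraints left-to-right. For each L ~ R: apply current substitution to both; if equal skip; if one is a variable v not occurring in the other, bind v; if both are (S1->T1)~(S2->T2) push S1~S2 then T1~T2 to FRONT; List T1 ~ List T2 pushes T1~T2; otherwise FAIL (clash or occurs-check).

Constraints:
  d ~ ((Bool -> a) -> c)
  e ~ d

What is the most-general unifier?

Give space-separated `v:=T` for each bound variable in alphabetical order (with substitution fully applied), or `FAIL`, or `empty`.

step 1: unify d ~ ((Bool -> a) -> c)  [subst: {-} | 1 pending]
  bind d := ((Bool -> a) -> c)
step 2: unify e ~ ((Bool -> a) -> c)  [subst: {d:=((Bool -> a) -> c)} | 0 pending]
  bind e := ((Bool -> a) -> c)

Answer: d:=((Bool -> a) -> c) e:=((Bool -> a) -> c)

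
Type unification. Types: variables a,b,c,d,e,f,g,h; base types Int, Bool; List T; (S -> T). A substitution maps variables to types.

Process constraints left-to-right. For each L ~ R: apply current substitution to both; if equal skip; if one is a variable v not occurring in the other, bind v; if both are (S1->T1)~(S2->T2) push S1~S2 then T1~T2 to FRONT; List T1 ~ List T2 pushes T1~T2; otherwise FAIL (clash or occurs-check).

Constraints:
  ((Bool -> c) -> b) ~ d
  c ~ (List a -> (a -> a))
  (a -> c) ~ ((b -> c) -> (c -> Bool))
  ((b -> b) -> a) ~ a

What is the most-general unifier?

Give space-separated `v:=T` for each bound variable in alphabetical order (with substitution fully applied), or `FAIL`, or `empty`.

step 1: unify ((Bool -> c) -> b) ~ d  [subst: {-} | 3 pending]
  bind d := ((Bool -> c) -> b)
step 2: unify c ~ (List a -> (a -> a))  [subst: {d:=((Bool -> c) -> b)} | 2 pending]
  bind c := (List a -> (a -> a))
step 3: unify (a -> (List a -> (a -> a))) ~ ((b -> (List a -> (a -> a))) -> ((List a -> (a -> a)) -> Bool))  [subst: {d:=((Bool -> c) -> b), c:=(List a -> (a -> a))} | 1 pending]
  -> decompose arrow: push a~(b -> (List a -> (a -> a))), (List a -> (a -> a))~((List a -> (a -> a)) -> Bool)
step 4: unify a ~ (b -> (List a -> (a -> a)))  [subst: {d:=((Bool -> c) -> b), c:=(List a -> (a -> a))} | 2 pending]
  occurs-check fail: a in (b -> (List a -> (a -> a)))

Answer: FAIL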